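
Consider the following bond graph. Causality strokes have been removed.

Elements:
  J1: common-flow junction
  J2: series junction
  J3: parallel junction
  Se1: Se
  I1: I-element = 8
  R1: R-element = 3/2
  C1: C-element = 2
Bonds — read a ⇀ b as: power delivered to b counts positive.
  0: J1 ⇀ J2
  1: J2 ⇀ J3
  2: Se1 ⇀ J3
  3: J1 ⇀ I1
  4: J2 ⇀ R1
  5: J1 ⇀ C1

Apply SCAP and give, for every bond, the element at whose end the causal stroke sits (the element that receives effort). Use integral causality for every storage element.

bond 0 stroke at J1
bond 1 stroke at J2
bond 2 stroke at J3
bond 3 stroke at I1
bond 4 stroke at J2
bond 5 stroke at J1

bond 2 stroke at J3  (Se1 fixes effort; stroke away)
bond 1 stroke at J2  (0-jn J3 has e-setter on 2)
bond 3 stroke at I1  (I1: I, integral causality)
bond 0 stroke at J1  (1-jn J1 has f-setter on 3)
bond 5 stroke at J1  (common-f at J1 fixed by 3)
bond 4 stroke at J2  (1-jn J2 has f-setter on 0)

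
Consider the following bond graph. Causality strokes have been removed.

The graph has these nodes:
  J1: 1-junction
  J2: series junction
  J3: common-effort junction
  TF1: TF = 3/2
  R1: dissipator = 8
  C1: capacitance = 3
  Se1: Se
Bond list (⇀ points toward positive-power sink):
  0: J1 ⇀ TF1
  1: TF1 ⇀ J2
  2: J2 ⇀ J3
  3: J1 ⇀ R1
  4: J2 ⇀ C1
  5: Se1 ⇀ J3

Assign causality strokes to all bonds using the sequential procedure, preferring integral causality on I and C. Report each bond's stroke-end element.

b5 →J3  (Se1: effort source, stroke at far end)
b2 →J2  (0-jn J3 has e-setter on 5)
b4 →J2  (prefer integral on C1)
b1 →TF1  (J2 needs exactly one f-in)
b0 →J1  (TF1: transformer flips bond 1)
b3 →R1  (closing 1-jn rule on J1)

bond 0 stroke→J1
bond 1 stroke→TF1
bond 2 stroke→J2
bond 3 stroke→R1
bond 4 stroke→J2
bond 5 stroke→J3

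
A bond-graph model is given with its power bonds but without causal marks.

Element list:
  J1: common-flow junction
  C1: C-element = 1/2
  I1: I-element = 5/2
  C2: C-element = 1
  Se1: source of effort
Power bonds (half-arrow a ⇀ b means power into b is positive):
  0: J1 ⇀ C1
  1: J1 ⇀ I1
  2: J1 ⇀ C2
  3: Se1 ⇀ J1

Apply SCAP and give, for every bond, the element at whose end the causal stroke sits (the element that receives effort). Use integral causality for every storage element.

bond 0 →J1
bond 1 →I1
bond 2 →J1
bond 3 →J1

β3 stroke at J1  (Se1 fixes effort; stroke away)
β0 stroke at J1  (C1 integral (e out))
β1 stroke at I1  (I1: I, integral causality)
β2 stroke at J1  (common-f at J1 fixed by 1)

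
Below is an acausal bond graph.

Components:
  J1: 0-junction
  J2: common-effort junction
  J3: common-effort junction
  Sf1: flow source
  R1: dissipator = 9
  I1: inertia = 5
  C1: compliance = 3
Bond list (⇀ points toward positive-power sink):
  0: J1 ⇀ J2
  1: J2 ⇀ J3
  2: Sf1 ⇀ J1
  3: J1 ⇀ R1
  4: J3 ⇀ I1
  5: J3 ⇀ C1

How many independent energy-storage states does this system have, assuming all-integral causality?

#2 stroke→Sf1  (Sf1 (Sf) sets flow on bond)
#4 stroke→I1  (I1 integral (f out))
#5 stroke→J3  (prefer integral on C1)
#1 stroke→J2  (common-e at J3 fixed by 5)
#0 stroke→J1  (common-e at J2 fixed by 1)
#3 stroke→R1  (0-jn J1 has e-setter on 0)

2  (C1, I1 all integral)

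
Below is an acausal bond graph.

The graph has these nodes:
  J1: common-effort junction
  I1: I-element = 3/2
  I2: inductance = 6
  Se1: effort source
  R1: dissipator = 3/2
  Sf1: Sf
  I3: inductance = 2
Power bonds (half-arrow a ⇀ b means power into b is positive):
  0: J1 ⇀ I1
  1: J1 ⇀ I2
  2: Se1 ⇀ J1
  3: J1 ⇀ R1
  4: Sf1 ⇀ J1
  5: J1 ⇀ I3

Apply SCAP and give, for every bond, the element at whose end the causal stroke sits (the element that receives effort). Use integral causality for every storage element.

bond 0 stroke at I1
bond 1 stroke at I2
bond 2 stroke at J1
bond 3 stroke at R1
bond 4 stroke at Sf1
bond 5 stroke at I3

β2 |J1  (Se1 (Se) sets effort on bond)
β4 |Sf1  (Sf1 fixes flow; stroke at Sf1)
β0 |I1  (0-jn J1 has e-setter on 2)
β1 |I2  (0-jn J1 has e-setter on 2)
β3 |R1  (J1 effort already set via bond 2)
β5 |I3  (J1: bond 2 brought effort, rest push out)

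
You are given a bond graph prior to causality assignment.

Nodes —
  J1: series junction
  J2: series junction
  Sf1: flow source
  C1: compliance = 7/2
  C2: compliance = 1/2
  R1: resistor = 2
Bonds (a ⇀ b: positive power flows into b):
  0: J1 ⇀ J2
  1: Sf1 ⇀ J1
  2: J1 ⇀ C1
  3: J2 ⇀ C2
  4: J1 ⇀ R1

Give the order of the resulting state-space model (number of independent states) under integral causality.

b1 →Sf1  (Sf1 fixes flow; stroke at Sf1)
b0 →J1  (J1 flow already set via bond 1)
b2 →J1  (J1: bond 1 brought flow, rest push out)
b4 →J1  (J1: bond 1 brought flow, rest push out)
b3 →J2  (J2: bond 0 brought flow, rest push out)

2  (C1, C2 all integral)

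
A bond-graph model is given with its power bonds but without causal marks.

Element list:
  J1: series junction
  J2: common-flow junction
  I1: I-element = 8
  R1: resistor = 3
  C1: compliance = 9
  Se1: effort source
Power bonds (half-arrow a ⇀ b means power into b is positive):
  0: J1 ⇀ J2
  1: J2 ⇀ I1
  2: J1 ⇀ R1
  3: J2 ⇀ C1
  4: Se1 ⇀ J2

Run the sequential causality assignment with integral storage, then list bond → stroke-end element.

bond 4 →J2  (Se1: effort source, stroke at far end)
bond 1 →I1  (I1 outputs flow p/I1)
bond 0 →J2  (common-f at J2 fixed by 1)
bond 3 →J2  (1-jn J2 has f-setter on 1)
bond 2 →J1  (1-jn J1 has f-setter on 0)

bond 0 stroke→J2
bond 1 stroke→I1
bond 2 stroke→J1
bond 3 stroke→J2
bond 4 stroke→J2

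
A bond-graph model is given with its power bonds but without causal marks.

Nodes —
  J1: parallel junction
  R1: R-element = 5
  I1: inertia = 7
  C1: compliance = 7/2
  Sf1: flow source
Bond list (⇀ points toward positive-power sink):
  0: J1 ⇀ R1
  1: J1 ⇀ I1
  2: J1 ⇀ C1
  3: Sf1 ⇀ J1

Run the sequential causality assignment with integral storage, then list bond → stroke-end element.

b0 →R1
b1 →I1
b2 →J1
b3 →Sf1

#3 stroke at Sf1  (Sf1 (Sf) sets flow on bond)
#1 stroke at I1  (I1: I, integral causality)
#2 stroke at J1  (C1 outputs effort q/C1)
#0 stroke at R1  (common-e at J1 fixed by 2)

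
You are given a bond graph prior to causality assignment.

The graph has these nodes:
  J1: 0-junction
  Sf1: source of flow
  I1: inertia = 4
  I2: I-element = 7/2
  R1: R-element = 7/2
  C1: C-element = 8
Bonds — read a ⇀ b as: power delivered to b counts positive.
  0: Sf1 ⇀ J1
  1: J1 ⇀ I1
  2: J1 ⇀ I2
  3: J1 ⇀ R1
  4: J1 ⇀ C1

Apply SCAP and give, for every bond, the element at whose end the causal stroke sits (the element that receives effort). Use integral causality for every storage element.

b0 |Sf1
b1 |I1
b2 |I2
b3 |R1
b4 |J1

#0 stroke at Sf1  (Sf1: flow source, stroke at near end)
#1 stroke at I1  (I1: I, integral causality)
#2 stroke at I2  (prefer integral on I2)
#4 stroke at J1  (C1 integral (e out))
#3 stroke at R1  (common-e at J1 fixed by 4)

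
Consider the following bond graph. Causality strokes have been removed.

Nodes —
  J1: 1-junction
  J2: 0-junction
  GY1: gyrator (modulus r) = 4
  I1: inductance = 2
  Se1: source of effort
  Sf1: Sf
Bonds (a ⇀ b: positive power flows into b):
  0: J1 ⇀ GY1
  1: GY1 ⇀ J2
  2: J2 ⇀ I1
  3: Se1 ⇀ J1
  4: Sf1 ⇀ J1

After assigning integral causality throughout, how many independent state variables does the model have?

1  (I1 all integral)

#3 |J1  (Se1 fixes effort; stroke away)
#4 |Sf1  (Sf1 fixes flow; stroke at Sf1)
#0 |J1  (1-jn J1 has f-setter on 4)
#1 |J2  (GY1: gyrator matches bond 0)
#2 |I1  (J2 effort already set via bond 1)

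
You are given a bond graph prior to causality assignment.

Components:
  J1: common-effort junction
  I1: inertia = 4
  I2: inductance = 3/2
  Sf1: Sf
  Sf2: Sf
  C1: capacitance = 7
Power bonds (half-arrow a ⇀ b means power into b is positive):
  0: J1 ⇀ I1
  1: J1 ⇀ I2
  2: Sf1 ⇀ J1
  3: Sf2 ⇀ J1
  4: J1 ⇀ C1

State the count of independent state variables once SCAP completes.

b2 |Sf1  (source Sf1 imposes f)
b3 |Sf2  (Sf2: flow source, stroke at near end)
b0 |I1  (prefer integral on I1)
b1 |I2  (I2: I, integral causality)
b4 |J1  (J1 needs exactly one e-in)

3  (C1, I1, I2 all integral)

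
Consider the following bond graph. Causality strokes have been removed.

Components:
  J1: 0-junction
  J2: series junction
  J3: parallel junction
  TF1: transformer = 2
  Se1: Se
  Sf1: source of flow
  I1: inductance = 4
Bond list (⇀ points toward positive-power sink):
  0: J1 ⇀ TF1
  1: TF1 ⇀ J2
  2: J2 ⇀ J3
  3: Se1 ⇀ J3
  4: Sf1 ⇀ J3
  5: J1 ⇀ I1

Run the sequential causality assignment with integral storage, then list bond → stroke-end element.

b3 stroke at J3  (Se1 (Se) sets effort on bond)
b4 stroke at Sf1  (Sf1 (Sf) sets flow on bond)
b2 stroke at J2  (J3 effort already set via bond 3)
b1 stroke at TF1  (only one flow-in slot at J2)
b0 stroke at J1  (TF1 one-in-one-out from 1)
b5 stroke at I1  (common-e at J1 fixed by 0)

#0 |J1
#1 |TF1
#2 |J2
#3 |J3
#4 |Sf1
#5 |I1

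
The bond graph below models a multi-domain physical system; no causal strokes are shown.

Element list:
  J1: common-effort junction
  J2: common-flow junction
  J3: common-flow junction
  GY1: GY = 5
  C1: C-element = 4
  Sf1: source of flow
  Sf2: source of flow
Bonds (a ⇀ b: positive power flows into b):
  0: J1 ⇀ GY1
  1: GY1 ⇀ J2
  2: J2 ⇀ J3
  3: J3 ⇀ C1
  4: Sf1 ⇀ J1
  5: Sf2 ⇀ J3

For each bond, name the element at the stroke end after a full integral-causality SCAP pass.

bond 0 stroke→J1
bond 1 stroke→J2
bond 2 stroke→J3
bond 3 stroke→J3
bond 4 stroke→Sf1
bond 5 stroke→Sf2

b4 stroke at Sf1  (Sf1: flow source, stroke at near end)
b5 stroke at Sf2  (Sf2: flow source, stroke at near end)
b0 stroke at J1  (J1 needs exactly one e-in)
b2 stroke at J3  (J3 flow already set via bond 5)
b3 stroke at J3  (J3: bond 5 brought flow, rest push out)
b1 stroke at J2  (GY1 both-in/both-out from 0)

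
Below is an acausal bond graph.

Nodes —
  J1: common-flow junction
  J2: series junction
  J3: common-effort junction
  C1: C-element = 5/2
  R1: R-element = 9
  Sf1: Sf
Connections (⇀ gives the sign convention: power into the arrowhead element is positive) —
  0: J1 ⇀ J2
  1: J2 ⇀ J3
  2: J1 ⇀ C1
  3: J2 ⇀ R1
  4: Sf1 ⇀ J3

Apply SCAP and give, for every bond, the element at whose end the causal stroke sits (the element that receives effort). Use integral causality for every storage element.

b4 stroke→Sf1  (Sf1 fixes flow; stroke at Sf1)
b1 stroke→J3  (only one effort-in slot at J3)
b0 stroke→J2  (J2 flow already set via bond 1)
b3 stroke→J2  (common-f at J2 fixed by 1)
b2 stroke→J1  (J1 flow already set via bond 0)

b0 stroke→J2
b1 stroke→J3
b2 stroke→J1
b3 stroke→J2
b4 stroke→Sf1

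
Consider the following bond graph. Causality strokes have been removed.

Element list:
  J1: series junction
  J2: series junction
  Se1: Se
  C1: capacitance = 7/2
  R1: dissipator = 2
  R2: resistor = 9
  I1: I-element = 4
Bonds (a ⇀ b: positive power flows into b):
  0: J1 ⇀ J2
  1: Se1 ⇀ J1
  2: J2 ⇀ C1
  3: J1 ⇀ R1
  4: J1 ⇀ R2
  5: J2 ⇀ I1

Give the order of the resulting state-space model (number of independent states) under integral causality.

#1 stroke at J1  (source Se1 imposes e)
#2 stroke at J2  (prefer integral on C1)
#5 stroke at I1  (I1: I, integral causality)
#0 stroke at J2  (1-jn J2 has f-setter on 5)
#3 stroke at J1  (common-f at J1 fixed by 0)
#4 stroke at J1  (J1 flow already set via bond 0)

2  (C1, I1 all integral)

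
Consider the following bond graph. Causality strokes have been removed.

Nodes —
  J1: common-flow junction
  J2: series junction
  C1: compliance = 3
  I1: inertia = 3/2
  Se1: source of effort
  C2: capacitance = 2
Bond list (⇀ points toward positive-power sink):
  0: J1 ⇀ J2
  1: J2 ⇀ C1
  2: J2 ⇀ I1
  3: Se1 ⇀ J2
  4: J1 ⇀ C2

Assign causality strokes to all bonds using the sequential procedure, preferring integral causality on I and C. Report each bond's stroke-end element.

#3 stroke at J2  (source Se1 imposes e)
#1 stroke at J2  (C1: C, integral causality)
#2 stroke at I1  (I1 integral (f out))
#0 stroke at J2  (J2: bond 2 brought flow, rest push out)
#4 stroke at J1  (1-jn J1 has f-setter on 0)

β0 →J2
β1 →J2
β2 →I1
β3 →J2
β4 →J1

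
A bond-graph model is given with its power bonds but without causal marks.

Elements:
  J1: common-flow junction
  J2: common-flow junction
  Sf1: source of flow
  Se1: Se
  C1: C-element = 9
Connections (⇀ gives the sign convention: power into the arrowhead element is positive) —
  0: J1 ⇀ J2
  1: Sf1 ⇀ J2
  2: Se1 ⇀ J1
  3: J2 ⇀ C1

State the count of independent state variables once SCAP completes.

1  (C1 all integral)

bond 1 stroke at Sf1  (Sf1: flow source, stroke at near end)
bond 2 stroke at J1  (Se1 fixes effort; stroke away)
bond 0 stroke at J2  (J1: last free bond brings flow in)
bond 3 stroke at J2  (common-f at J2 fixed by 1)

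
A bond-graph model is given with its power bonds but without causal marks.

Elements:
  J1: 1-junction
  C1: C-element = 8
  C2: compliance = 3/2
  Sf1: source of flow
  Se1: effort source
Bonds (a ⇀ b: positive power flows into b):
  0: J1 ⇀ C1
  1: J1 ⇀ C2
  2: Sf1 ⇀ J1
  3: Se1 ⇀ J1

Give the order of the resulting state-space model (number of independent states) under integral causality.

2  (C1, C2 all integral)

#2 |Sf1  (Sf1 (Sf) sets flow on bond)
#3 |J1  (Se1 fixes effort; stroke away)
#0 |J1  (1-jn J1 has f-setter on 2)
#1 |J1  (J1: bond 2 brought flow, rest push out)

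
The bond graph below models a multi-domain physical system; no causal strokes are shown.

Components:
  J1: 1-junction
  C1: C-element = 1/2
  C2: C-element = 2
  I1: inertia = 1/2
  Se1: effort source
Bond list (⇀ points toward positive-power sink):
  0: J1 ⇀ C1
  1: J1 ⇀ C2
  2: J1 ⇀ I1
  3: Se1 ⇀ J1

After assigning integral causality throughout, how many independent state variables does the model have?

b3 stroke→J1  (Se1 fixes effort; stroke away)
b0 stroke→J1  (C1 integral (e out))
b1 stroke→J1  (C2: C, integral causality)
b2 stroke→I1  (closing 1-jn rule on J1)

3  (C1, C2, I1 all integral)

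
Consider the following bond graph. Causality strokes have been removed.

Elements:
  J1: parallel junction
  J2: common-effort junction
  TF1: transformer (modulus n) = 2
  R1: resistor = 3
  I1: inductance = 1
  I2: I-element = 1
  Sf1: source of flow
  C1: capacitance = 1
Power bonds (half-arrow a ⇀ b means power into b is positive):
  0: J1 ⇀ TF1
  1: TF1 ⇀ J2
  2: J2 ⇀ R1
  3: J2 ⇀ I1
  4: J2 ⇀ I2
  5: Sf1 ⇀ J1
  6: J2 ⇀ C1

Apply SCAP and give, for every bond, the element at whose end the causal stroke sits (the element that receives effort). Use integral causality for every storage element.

bond 5 stroke at Sf1  (Sf1 (Sf) sets flow on bond)
bond 0 stroke at J1  (closing 0-jn rule on J1)
bond 1 stroke at TF1  (through TF1, causality passes straight; one stroke at TF1)
bond 3 stroke at I1  (I1 outputs flow p/I1)
bond 4 stroke at I2  (I2 integral (f out))
bond 6 stroke at J2  (C1: C, integral causality)
bond 2 stroke at R1  (0-jn J2 has e-setter on 6)

b0 stroke→J1
b1 stroke→TF1
b2 stroke→R1
b3 stroke→I1
b4 stroke→I2
b5 stroke→Sf1
b6 stroke→J2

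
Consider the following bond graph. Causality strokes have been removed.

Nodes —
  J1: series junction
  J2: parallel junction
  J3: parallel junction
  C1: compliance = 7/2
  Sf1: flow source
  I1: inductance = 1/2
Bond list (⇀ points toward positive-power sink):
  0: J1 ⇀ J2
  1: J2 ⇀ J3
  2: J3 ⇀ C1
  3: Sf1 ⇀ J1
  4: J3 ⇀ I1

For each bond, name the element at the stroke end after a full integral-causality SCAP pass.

bond 3 stroke→Sf1  (Sf1 fixes flow; stroke at Sf1)
bond 0 stroke→J1  (1-jn J1 has f-setter on 3)
bond 1 stroke→J2  (J2: last free bond brings effort in)
bond 2 stroke→J3  (C1: C, integral causality)
bond 4 stroke→I1  (J3: bond 2 brought effort, rest push out)

β0 stroke at J1
β1 stroke at J2
β2 stroke at J3
β3 stroke at Sf1
β4 stroke at I1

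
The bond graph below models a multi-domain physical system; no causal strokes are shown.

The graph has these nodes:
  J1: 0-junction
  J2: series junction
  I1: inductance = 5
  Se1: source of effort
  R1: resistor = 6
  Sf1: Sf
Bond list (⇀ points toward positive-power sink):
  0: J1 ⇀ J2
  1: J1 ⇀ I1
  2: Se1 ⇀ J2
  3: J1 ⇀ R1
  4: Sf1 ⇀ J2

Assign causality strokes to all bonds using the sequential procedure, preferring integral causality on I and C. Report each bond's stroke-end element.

#2 |J2  (Se1: effort source, stroke at far end)
#4 |Sf1  (source Sf1 imposes f)
#0 |J2  (J2 flow already set via bond 4)
#1 |I1  (I1 integral (f out))
#3 |J1  (J1 needs exactly one e-in)

b0 →J2
b1 →I1
b2 →J2
b3 →J1
b4 →Sf1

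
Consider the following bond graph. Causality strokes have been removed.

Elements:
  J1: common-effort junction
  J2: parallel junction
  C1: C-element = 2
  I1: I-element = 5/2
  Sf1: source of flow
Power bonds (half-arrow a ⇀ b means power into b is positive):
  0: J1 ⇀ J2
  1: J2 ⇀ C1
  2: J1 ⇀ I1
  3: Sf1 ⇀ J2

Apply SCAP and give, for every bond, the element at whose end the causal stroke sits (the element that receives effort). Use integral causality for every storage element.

b0 stroke at J1
b1 stroke at J2
b2 stroke at I1
b3 stroke at Sf1

bond 3 stroke→Sf1  (source Sf1 imposes f)
bond 1 stroke→J2  (C1: C, integral causality)
bond 0 stroke→J1  (0-jn J2 has e-setter on 1)
bond 2 stroke→I1  (J1 effort already set via bond 0)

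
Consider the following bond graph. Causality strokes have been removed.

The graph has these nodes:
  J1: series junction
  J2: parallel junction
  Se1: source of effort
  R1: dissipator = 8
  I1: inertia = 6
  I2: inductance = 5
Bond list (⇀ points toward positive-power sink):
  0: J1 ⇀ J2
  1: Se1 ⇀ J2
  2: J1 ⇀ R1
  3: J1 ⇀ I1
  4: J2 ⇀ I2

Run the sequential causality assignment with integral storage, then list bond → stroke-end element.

β1 stroke at J2  (Se1 (Se) sets effort on bond)
β0 stroke at J1  (common-e at J2 fixed by 1)
β4 stroke at I2  (0-jn J2 has e-setter on 1)
β3 stroke at I1  (I1 outputs flow p/I1)
β2 stroke at J1  (J1 flow already set via bond 3)

#0 stroke→J1
#1 stroke→J2
#2 stroke→J1
#3 stroke→I1
#4 stroke→I2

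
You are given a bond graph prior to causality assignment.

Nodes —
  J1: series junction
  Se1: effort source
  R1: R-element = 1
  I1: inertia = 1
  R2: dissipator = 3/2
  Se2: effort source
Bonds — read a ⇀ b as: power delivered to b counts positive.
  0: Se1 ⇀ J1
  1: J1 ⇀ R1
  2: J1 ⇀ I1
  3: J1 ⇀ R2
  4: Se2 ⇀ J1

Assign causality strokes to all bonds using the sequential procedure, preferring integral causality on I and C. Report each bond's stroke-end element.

b0 →J1
b1 →J1
b2 →I1
b3 →J1
b4 →J1

b0 |J1  (source Se1 imposes e)
b4 |J1  (Se2 fixes effort; stroke away)
b2 |I1  (I1 integral (f out))
b1 |J1  (1-jn J1 has f-setter on 2)
b3 |J1  (1-jn J1 has f-setter on 2)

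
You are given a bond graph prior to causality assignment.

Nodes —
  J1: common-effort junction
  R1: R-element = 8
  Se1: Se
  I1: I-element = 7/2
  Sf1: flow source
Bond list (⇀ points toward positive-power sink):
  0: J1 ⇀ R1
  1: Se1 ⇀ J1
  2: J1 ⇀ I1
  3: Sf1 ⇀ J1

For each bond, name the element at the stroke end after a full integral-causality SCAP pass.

b0 |R1
b1 |J1
b2 |I1
b3 |Sf1

#1 →J1  (source Se1 imposes e)
#3 →Sf1  (Sf1 fixes flow; stroke at Sf1)
#0 →R1  (0-jn J1 has e-setter on 1)
#2 →I1  (J1: bond 1 brought effort, rest push out)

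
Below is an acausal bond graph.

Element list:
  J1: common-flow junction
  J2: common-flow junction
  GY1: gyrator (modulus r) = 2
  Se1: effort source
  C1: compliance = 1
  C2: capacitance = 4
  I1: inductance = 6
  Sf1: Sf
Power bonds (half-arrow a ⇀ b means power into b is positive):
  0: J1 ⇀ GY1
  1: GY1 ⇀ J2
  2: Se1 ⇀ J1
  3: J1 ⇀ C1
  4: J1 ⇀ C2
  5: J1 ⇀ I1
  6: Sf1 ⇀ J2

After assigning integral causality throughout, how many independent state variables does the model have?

#2 stroke at J1  (Se1 (Se) sets effort on bond)
#6 stroke at Sf1  (Sf1: flow source, stroke at near end)
#1 stroke at J2  (1-jn J2 has f-setter on 6)
#0 stroke at J1  (GY1: gyrator matches bond 1)
#3 stroke at J1  (C1 integral (e out))
#4 stroke at J1  (C2 outputs effort q/C2)
#5 stroke at I1  (J1 needs exactly one f-in)

3  (C1, C2, I1 all integral)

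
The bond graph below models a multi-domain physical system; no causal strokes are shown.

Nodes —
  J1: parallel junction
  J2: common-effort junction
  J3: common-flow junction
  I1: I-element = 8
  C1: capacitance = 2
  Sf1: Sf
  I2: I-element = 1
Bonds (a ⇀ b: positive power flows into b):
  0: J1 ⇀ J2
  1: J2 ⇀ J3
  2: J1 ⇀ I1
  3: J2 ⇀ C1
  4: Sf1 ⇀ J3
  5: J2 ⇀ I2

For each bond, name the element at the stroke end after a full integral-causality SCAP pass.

β4 stroke at Sf1  (Sf1 (Sf) sets flow on bond)
β1 stroke at J3  (1-jn J3 has f-setter on 4)
β2 stroke at I1  (prefer integral on I1)
β0 stroke at J1  (J1: last free bond brings effort in)
β3 stroke at J2  (C1 integral (e out))
β5 stroke at I2  (J2: bond 3 brought effort, rest push out)

bond 0 stroke→J1
bond 1 stroke→J3
bond 2 stroke→I1
bond 3 stroke→J2
bond 4 stroke→Sf1
bond 5 stroke→I2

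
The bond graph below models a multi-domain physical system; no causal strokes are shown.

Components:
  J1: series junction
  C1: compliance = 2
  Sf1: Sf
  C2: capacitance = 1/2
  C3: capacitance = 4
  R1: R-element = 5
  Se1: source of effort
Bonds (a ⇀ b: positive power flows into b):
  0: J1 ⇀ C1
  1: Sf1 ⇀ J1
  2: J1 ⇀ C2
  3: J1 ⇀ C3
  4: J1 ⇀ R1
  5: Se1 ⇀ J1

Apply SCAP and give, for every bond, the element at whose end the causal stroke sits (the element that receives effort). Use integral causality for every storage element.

β0 →J1
β1 →Sf1
β2 →J1
β3 →J1
β4 →J1
β5 →J1

b1 stroke→Sf1  (Sf1 (Sf) sets flow on bond)
b5 stroke→J1  (Se1 fixes effort; stroke away)
b0 stroke→J1  (J1 flow already set via bond 1)
b2 stroke→J1  (common-f at J1 fixed by 1)
b3 stroke→J1  (J1 flow already set via bond 1)
b4 stroke→J1  (J1: bond 1 brought flow, rest push out)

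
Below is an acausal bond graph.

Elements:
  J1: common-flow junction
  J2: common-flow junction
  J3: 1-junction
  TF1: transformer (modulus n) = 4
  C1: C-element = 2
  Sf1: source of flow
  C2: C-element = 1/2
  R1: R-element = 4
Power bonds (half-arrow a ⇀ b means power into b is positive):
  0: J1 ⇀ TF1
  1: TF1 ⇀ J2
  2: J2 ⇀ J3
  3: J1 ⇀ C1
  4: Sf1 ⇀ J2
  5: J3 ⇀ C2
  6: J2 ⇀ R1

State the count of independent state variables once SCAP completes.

b4 stroke at Sf1  (Sf1: flow source, stroke at near end)
b1 stroke at J2  (J2: bond 4 brought flow, rest push out)
b2 stroke at J2  (1-jn J2 has f-setter on 4)
b6 stroke at J2  (J2 flow already set via bond 4)
b5 stroke at J3  (common-f at J3 fixed by 2)
b0 stroke at TF1  (TF1: transformer flips bond 1)
b3 stroke at J1  (J1 flow already set via bond 0)

2  (C1, C2 all integral)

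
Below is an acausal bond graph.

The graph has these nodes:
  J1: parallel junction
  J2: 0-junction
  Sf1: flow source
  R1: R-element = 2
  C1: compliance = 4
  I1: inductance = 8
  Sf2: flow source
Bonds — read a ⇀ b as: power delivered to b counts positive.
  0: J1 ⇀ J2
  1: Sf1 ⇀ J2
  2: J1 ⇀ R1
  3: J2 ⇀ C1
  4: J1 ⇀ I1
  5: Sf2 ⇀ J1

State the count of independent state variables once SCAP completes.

2  (C1, I1 all integral)

β1 stroke→Sf1  (Sf1: flow source, stroke at near end)
β5 stroke→Sf2  (Sf2: flow source, stroke at near end)
β3 stroke→J2  (prefer integral on C1)
β0 stroke→J1  (common-e at J2 fixed by 3)
β2 stroke→R1  (common-e at J1 fixed by 0)
β4 stroke→I1  (common-e at J1 fixed by 0)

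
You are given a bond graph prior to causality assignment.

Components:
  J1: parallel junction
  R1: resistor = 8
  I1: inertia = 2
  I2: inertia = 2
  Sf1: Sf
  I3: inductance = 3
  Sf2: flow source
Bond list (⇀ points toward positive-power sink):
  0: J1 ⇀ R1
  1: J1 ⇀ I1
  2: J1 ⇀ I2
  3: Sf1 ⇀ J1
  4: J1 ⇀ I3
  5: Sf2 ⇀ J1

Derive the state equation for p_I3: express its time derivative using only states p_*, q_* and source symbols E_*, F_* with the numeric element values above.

dp_I3/dt = 8*F_Sf1 + 8*F_Sf2 - 4*p_I1 - 4*p_I2 - 8*p_I3/3

β3 |Sf1  (Sf1: flow source, stroke at near end)
β5 |Sf2  (source Sf2 imposes f)
β1 |I1  (I1 outputs flow p/I1)
β2 |I2  (prefer integral on I2)
β4 |I3  (prefer integral on I3)
β0 |J1  (J1: last free bond brings effort in)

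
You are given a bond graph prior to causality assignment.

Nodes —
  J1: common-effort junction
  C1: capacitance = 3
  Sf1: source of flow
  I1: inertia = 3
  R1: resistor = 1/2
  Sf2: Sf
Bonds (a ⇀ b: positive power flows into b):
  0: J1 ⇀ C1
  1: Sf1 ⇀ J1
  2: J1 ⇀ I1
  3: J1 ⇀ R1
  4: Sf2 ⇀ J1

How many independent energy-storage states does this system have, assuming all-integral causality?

β1 →Sf1  (Sf1 fixes flow; stroke at Sf1)
β4 →Sf2  (Sf2: flow source, stroke at near end)
β0 →J1  (prefer integral on C1)
β2 →I1  (J1: bond 0 brought effort, rest push out)
β3 →R1  (J1: bond 0 brought effort, rest push out)

2  (C1, I1 all integral)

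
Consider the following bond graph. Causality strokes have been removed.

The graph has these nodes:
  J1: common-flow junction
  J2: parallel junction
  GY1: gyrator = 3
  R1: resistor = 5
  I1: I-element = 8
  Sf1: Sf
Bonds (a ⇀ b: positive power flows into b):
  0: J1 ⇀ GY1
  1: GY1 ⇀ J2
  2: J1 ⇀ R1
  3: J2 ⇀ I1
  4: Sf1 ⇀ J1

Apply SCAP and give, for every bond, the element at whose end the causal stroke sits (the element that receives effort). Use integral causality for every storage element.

β4 |Sf1  (source Sf1 imposes f)
β0 |J1  (common-f at J1 fixed by 4)
β2 |J1  (common-f at J1 fixed by 4)
β1 |J2  (GY1 both-in/both-out from 0)
β3 |I1  (common-e at J2 fixed by 1)

β0 stroke→J1
β1 stroke→J2
β2 stroke→J1
β3 stroke→I1
β4 stroke→Sf1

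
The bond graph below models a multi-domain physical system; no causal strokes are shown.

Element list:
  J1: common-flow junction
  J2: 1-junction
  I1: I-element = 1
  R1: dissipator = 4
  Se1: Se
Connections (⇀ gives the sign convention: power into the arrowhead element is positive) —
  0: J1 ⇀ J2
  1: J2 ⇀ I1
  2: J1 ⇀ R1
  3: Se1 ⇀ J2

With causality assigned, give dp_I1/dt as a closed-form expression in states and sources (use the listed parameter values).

β3 |J2  (Se1 fixes effort; stroke away)
β1 |I1  (I1 integral (f out))
β0 |J2  (common-f at J2 fixed by 1)
β2 |J1  (common-f at J1 fixed by 0)

dp_I1/dt = E_Se1 - 4*p_I1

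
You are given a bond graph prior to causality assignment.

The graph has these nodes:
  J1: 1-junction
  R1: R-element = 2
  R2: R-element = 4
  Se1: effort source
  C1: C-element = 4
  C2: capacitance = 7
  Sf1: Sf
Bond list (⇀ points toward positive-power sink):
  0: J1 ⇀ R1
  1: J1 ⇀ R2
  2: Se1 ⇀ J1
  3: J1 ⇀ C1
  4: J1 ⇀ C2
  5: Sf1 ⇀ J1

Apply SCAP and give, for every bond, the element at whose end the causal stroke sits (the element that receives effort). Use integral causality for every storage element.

b0 stroke at J1
b1 stroke at J1
b2 stroke at J1
b3 stroke at J1
b4 stroke at J1
b5 stroke at Sf1

b2 |J1  (Se1 (Se) sets effort on bond)
b5 |Sf1  (Sf1 fixes flow; stroke at Sf1)
b0 |J1  (common-f at J1 fixed by 5)
b1 |J1  (J1 flow already set via bond 5)
b3 |J1  (J1: bond 5 brought flow, rest push out)
b4 |J1  (J1 flow already set via bond 5)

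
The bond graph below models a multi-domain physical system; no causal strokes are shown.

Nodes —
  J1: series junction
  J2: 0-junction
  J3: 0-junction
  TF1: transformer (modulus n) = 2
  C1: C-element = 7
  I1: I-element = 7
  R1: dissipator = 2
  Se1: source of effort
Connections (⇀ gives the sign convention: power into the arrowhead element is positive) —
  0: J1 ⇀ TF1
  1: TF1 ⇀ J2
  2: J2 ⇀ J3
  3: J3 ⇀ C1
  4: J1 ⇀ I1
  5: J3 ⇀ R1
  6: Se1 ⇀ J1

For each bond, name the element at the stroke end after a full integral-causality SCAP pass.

bond 6 stroke→J1  (source Se1 imposes e)
bond 3 stroke→J3  (C1: C, integral causality)
bond 2 stroke→J2  (J3: bond 3 brought effort, rest push out)
bond 5 stroke→R1  (J3 effort already set via bond 3)
bond 1 stroke→TF1  (0-jn J2 has e-setter on 2)
bond 0 stroke→J1  (through TF1, causality passes straight; one stroke at TF1)
bond 4 stroke→I1  (only one flow-in slot at J1)

bond 0 →J1
bond 1 →TF1
bond 2 →J2
bond 3 →J3
bond 4 →I1
bond 5 →R1
bond 6 →J1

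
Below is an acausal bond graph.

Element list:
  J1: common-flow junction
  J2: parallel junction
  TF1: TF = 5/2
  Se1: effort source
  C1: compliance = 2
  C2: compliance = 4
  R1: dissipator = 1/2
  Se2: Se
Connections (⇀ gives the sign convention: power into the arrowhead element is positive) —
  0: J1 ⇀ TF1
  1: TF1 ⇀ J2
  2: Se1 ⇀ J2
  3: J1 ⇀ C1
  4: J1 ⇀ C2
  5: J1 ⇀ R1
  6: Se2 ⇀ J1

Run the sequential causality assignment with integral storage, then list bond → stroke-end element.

bond 0 →J1
bond 1 →TF1
bond 2 →J2
bond 3 →J1
bond 4 →J1
bond 5 →R1
bond 6 →J1

bond 2 stroke→J2  (Se1 fixes effort; stroke away)
bond 6 stroke→J1  (Se2 (Se) sets effort on bond)
bond 1 stroke→TF1  (J2 effort already set via bond 2)
bond 0 stroke→J1  (TF TF1: opposite of bond 1)
bond 3 stroke→J1  (C1 outputs effort q/C1)
bond 4 stroke→J1  (C2 outputs effort q/C2)
bond 5 stroke→R1  (only one flow-in slot at J1)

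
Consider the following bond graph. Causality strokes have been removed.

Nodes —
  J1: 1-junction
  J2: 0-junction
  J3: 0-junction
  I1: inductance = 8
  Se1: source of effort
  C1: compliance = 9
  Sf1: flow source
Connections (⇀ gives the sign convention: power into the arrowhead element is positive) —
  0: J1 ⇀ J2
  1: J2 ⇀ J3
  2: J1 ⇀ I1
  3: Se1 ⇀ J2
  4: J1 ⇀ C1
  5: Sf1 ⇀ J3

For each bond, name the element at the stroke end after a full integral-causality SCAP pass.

β3 stroke at J2  (Se1 fixes effort; stroke away)
β5 stroke at Sf1  (Sf1: flow source, stroke at near end)
β0 stroke at J1  (J2: bond 3 brought effort, rest push out)
β1 stroke at J3  (J2 effort already set via bond 3)
β2 stroke at I1  (I1 outputs flow p/I1)
β4 stroke at J1  (J1 flow already set via bond 2)

b0 |J1
b1 |J3
b2 |I1
b3 |J2
b4 |J1
b5 |Sf1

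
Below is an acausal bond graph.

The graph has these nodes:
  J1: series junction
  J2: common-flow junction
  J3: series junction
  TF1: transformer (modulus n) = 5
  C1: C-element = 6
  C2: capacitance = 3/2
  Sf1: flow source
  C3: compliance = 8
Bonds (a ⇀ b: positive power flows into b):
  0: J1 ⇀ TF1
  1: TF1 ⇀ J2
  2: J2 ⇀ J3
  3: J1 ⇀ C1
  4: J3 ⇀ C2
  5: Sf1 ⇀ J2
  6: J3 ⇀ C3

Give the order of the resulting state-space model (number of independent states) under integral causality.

3  (C1, C2, C3 all integral)

b5 stroke at Sf1  (source Sf1 imposes f)
b1 stroke at J2  (J2 flow already set via bond 5)
b2 stroke at J2  (J2: bond 5 brought flow, rest push out)
b4 stroke at J3  (J3 flow already set via bond 2)
b6 stroke at J3  (J3 flow already set via bond 2)
b0 stroke at TF1  (TF TF1: opposite of bond 1)
b3 stroke at J1  (common-f at J1 fixed by 0)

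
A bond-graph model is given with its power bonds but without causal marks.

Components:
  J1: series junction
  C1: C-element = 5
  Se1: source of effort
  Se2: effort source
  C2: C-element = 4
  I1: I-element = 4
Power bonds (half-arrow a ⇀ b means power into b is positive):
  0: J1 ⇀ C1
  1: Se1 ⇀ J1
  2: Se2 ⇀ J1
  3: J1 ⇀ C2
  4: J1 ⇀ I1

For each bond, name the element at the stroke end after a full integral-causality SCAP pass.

#0 |J1
#1 |J1
#2 |J1
#3 |J1
#4 |I1

bond 1 stroke→J1  (source Se1 imposes e)
bond 2 stroke→J1  (source Se2 imposes e)
bond 0 stroke→J1  (C1 outputs effort q/C1)
bond 3 stroke→J1  (C2 integral (e out))
bond 4 stroke→I1  (only one flow-in slot at J1)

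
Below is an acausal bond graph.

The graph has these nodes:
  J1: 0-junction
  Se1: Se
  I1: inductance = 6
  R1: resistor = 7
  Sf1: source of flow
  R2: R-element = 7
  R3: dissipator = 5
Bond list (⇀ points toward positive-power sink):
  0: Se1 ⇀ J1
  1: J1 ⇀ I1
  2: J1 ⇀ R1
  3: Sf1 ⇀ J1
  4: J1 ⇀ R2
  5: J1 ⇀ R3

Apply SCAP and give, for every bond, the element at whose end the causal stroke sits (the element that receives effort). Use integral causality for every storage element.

bond 0 stroke at J1
bond 1 stroke at I1
bond 2 stroke at R1
bond 3 stroke at Sf1
bond 4 stroke at R2
bond 5 stroke at R3

#0 stroke at J1  (Se1: effort source, stroke at far end)
#3 stroke at Sf1  (Sf1 (Sf) sets flow on bond)
#1 stroke at I1  (0-jn J1 has e-setter on 0)
#2 stroke at R1  (common-e at J1 fixed by 0)
#4 stroke at R2  (0-jn J1 has e-setter on 0)
#5 stroke at R3  (J1 effort already set via bond 0)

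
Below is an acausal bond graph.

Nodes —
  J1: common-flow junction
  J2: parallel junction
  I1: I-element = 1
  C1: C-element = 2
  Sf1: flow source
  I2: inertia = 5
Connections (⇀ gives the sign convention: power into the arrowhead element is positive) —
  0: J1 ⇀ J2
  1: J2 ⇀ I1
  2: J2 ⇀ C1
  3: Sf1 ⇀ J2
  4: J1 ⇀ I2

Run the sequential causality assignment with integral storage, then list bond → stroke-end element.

#0 stroke at J1
#1 stroke at I1
#2 stroke at J2
#3 stroke at Sf1
#4 stroke at I2

b3 stroke→Sf1  (source Sf1 imposes f)
b1 stroke→I1  (prefer integral on I1)
b2 stroke→J2  (prefer integral on C1)
b0 stroke→J1  (J2: bond 2 brought effort, rest push out)
b4 stroke→I2  (closing 1-jn rule on J1)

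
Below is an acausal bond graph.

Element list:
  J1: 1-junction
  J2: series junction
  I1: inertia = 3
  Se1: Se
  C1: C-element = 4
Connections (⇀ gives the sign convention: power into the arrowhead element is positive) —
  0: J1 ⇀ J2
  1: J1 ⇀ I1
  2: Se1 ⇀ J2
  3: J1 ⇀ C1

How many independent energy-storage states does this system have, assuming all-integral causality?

β2 stroke at J2  (Se1: effort source, stroke at far end)
β0 stroke at J1  (J2: last free bond brings flow in)
β1 stroke at I1  (prefer integral on I1)
β3 stroke at J1  (J1: bond 1 brought flow, rest push out)

2  (C1, I1 all integral)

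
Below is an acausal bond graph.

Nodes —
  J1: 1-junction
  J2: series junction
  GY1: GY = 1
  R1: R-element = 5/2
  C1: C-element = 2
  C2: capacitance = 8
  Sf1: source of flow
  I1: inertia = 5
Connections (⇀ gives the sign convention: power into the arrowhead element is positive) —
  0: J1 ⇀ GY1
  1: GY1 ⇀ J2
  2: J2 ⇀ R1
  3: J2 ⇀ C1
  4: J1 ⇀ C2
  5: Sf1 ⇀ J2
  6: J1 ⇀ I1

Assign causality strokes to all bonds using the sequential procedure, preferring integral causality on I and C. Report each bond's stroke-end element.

b5 →Sf1  (source Sf1 imposes f)
b1 →J2  (common-f at J2 fixed by 5)
b2 →J2  (common-f at J2 fixed by 5)
b3 →J2  (1-jn J2 has f-setter on 5)
b0 →J1  (GY GY1: same side as bond 1)
b4 →J1  (prefer integral on C2)
b6 →I1  (J1 needs exactly one f-in)

β0 →J1
β1 →J2
β2 →J2
β3 →J2
β4 →J1
β5 →Sf1
β6 →I1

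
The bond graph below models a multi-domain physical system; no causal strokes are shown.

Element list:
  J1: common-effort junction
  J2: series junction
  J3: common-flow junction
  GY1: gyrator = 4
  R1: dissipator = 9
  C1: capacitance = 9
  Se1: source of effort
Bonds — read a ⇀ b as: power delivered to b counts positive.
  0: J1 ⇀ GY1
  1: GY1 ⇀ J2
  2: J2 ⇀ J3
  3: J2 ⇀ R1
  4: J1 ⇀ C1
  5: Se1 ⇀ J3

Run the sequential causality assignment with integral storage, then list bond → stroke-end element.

β5 →J3  (Se1: effort source, stroke at far end)
β2 →J2  (only one flow-in slot at J3)
β4 →J1  (C1 outputs effort q/C1)
β0 →GY1  (0-jn J1 has e-setter on 4)
β1 →GY1  (through GY1, causality inverts; strokes same side of GY1)
β3 →J2  (common-f at J2 fixed by 1)

b0 →GY1
b1 →GY1
b2 →J2
b3 →J2
b4 →J1
b5 →J3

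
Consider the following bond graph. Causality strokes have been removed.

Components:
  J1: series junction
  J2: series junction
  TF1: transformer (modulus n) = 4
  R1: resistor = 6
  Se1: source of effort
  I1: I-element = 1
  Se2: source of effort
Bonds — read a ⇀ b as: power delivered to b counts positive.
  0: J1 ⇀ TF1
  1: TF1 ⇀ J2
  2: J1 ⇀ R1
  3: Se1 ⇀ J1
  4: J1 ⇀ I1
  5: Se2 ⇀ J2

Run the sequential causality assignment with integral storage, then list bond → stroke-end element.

β3 |J1  (Se1 fixes effort; stroke away)
β5 |J2  (Se2: effort source, stroke at far end)
β1 |TF1  (closing 1-jn rule on J2)
β0 |J1  (TF1: transformer flips bond 1)
β4 |I1  (prefer integral on I1)
β2 |J1  (J1: bond 4 brought flow, rest push out)

β0 |J1
β1 |TF1
β2 |J1
β3 |J1
β4 |I1
β5 |J2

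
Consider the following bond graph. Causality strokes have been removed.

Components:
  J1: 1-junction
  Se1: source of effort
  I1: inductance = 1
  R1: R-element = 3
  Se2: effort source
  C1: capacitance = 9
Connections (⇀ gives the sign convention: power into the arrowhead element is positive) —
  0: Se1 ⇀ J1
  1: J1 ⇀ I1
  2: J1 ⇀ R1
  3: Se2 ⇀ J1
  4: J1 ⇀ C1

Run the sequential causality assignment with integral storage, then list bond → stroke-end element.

β0 →J1
β1 →I1
β2 →J1
β3 →J1
β4 →J1

bond 0 stroke at J1  (Se1 fixes effort; stroke away)
bond 3 stroke at J1  (Se2 (Se) sets effort on bond)
bond 1 stroke at I1  (prefer integral on I1)
bond 2 stroke at J1  (J1 flow already set via bond 1)
bond 4 stroke at J1  (J1 flow already set via bond 1)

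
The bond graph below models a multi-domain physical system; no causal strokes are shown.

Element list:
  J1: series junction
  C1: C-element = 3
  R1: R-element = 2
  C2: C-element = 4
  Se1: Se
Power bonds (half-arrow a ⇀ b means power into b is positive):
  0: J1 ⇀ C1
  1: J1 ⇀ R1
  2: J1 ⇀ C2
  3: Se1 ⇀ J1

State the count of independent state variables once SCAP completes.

2  (C1, C2 all integral)

b3 stroke at J1  (Se1: effort source, stroke at far end)
b0 stroke at J1  (prefer integral on C1)
b2 stroke at J1  (C2: C, integral causality)
b1 stroke at R1  (only one flow-in slot at J1)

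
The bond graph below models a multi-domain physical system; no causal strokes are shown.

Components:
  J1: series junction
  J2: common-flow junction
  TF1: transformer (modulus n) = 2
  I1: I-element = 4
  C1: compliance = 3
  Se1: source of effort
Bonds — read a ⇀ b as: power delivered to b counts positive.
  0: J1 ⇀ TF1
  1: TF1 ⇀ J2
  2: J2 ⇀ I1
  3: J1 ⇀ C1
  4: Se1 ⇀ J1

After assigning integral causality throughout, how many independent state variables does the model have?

bond 4 |J1  (Se1 (Se) sets effort on bond)
bond 2 |I1  (I1 integral (f out))
bond 1 |J2  (common-f at J2 fixed by 2)
bond 0 |TF1  (through TF1, causality passes straight; one stroke at TF1)
bond 3 |J1  (common-f at J1 fixed by 0)

2  (C1, I1 all integral)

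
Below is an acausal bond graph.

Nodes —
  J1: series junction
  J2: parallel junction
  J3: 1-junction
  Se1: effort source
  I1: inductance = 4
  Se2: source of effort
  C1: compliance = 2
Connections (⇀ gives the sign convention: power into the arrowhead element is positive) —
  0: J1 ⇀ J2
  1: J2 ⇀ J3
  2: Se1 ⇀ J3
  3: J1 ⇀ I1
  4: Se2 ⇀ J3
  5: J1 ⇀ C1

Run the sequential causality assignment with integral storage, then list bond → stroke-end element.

b0 |J1
b1 |J2
b2 |J3
b3 |I1
b4 |J3
b5 |J1

b2 →J3  (Se1 (Se) sets effort on bond)
b4 →J3  (Se2 fixes effort; stroke away)
b1 →J2  (J3: last free bond brings flow in)
b0 →J1  (J2: bond 1 brought effort, rest push out)
b3 →I1  (I1 outputs flow p/I1)
b5 →J1  (common-f at J1 fixed by 3)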